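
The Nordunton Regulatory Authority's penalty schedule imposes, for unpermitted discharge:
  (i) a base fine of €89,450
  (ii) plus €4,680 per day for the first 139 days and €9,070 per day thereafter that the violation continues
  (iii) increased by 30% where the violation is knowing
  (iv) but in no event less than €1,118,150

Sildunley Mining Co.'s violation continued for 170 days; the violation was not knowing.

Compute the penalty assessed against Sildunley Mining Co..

First 139 days: 139 × €4,680 = €650,520
Remaining days: (170 − 139) × €9,070 = €281,170
Per-day component: €650,520 + €281,170 = €931,690
Base plus per-day: €89,450 + €931,690 = €1,021,140
The violation was not knowing: no 30% increase.
Minimum €1,118,150: €1,021,140 is below the minimum → €1,118,150

€1,118,150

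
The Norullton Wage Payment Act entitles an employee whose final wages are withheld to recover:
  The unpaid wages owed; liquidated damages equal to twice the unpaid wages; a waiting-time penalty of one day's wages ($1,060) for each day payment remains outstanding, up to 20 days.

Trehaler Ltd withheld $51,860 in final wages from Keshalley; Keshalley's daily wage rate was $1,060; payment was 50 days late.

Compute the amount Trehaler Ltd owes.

$176,780

Doubled: 2 × $51,860 = $103,720
Penalty days: min(50, 20) = 20
Waiting-time penalty: 20 × $1,060 = $21,200
Total award: $51,860 + $103,720 + $21,200 = $176,780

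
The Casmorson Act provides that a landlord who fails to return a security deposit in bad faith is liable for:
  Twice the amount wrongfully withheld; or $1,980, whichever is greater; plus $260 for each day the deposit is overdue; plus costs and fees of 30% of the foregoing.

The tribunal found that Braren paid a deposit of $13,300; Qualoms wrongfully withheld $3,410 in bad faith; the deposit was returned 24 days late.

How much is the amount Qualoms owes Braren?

$16,978

Doubled: 2 × $3,410 = $6,820
Minimum $1,980: $6,820 meets the minimum, no increase.
Late-return penalty: 24 × $260 = $6,240
Damages plus late penalty: $6,820 + $6,240 = $13,060
Costs and fees: 30% of $13,060 = $3,918
Total recovery: $13,060 + $3,918 = $16,978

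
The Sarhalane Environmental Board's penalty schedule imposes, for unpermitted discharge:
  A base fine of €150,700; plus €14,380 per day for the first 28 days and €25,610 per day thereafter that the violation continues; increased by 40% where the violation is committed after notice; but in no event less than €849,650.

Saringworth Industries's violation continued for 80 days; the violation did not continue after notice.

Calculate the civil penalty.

First 28 days: 28 × €14,380 = €402,640
Remaining days: (80 − 28) × €25,610 = €1,331,720
Per-day component: €402,640 + €1,331,720 = €1,734,360
Base plus per-day: €150,700 + €1,734,360 = €1,885,060
The violation did not continue after notice: no 40% increase.
Minimum €849,650: €1,885,060 meets the minimum, no increase.

€1,885,060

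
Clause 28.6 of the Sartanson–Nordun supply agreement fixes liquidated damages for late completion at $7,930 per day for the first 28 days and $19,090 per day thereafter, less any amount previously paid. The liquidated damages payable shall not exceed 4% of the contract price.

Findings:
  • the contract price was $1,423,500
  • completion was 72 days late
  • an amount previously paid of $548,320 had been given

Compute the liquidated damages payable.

Liquidated damages: $56,940

First 28 days: 28 × $7,930 = $222,040
Remaining days: (72 − 28) × $19,090 = $839,960
Accrued per-day damages: $222,040 + $839,960 = $1,062,000
Less amount previously paid: $1,062,000 − $548,320 = $513,680
Cap: 4% of $1,423,500 = $56,940
Cap at $56,940: $513,680 exceeds the cap → $56,940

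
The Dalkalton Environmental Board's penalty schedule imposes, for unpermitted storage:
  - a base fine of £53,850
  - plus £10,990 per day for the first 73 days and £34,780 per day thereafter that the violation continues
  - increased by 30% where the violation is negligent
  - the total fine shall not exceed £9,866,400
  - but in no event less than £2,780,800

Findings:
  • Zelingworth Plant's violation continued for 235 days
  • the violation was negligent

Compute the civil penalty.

£8,437,624

First 73 days: 73 × £10,990 = £802,270
Remaining days: (235 − 73) × £34,780 = £5,634,360
Per-day component: £802,270 + £5,634,360 = £6,436,630
Base plus per-day: £53,850 + £6,436,630 = £6,490,480
Enhancement: 30% of £6,490,480 = £1,947,144
Enhanced fine: £6,490,480 + £1,947,144 = £8,437,624
Cap at £9,866,400: £8,437,624 is within the cap, no reduction.
Minimum £2,780,800: £8,437,624 meets the minimum, no increase.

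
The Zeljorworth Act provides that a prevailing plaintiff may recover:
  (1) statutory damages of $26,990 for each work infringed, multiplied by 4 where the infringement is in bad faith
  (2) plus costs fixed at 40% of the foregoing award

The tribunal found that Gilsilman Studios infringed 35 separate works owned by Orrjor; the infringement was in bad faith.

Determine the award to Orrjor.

Statutory damages: 35 × $26,990 = $944,650
Multiplied by 4: 4 × $944,650 = $3,778,600
Costs: 40% of $3,778,600 = $1,511,440
Award plus costs: $3,778,600 + $1,511,440 = $5,290,040

Award: $5,290,040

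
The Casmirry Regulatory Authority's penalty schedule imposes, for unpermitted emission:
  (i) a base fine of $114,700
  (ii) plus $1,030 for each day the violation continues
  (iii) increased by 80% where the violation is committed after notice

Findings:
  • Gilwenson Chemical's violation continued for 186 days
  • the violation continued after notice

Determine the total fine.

Per-day component: 186 × $1,030 = $191,580
Base plus per-day: $114,700 + $191,580 = $306,280
Enhancement: 80% of $306,280 = $245,024
Enhanced fine: $306,280 + $245,024 = $551,304

$551,304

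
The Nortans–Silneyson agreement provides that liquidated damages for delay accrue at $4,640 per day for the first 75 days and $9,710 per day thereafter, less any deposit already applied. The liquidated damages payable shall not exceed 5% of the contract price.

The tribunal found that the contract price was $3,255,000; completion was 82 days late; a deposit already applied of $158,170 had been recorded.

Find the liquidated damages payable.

First 75 days: 75 × $4,640 = $348,000
Remaining days: (82 − 75) × $9,710 = $67,970
Accrued per-day damages: $348,000 + $67,970 = $415,970
Less deposit already applied: $415,970 − $158,170 = $257,800
Cap: 5% of $3,255,000 = $162,750
Cap at $162,750: $257,800 exceeds the cap → $162,750

Liquidated damages: $162,750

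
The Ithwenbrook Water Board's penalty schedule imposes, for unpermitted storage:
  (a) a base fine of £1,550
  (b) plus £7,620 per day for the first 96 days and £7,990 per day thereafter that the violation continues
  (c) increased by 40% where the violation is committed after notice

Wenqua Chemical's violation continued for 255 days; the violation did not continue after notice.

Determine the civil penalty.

£2,003,480

First 96 days: 96 × £7,620 = £731,520
Remaining days: (255 − 96) × £7,990 = £1,270,410
Per-day component: £731,520 + £1,270,410 = £2,001,930
Base plus per-day: £1,550 + £2,001,930 = £2,003,480
The violation did not continue after notice: no 40% increase.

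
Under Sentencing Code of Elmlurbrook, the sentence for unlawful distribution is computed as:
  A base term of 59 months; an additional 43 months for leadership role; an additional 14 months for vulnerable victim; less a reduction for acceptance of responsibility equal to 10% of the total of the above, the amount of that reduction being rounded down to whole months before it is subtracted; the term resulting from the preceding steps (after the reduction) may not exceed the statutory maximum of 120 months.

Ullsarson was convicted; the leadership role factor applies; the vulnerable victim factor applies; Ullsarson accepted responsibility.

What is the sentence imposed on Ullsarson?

Leadership role enhancement: +43 months
Vulnerable victim enhancement: +14 months
Adjusted term: 59 months + 43 months + 14 months = 116 months
Acceptance of responsibility reduction: 10% of 116 months = 11 months (rounded down)
After reduction: 116 − 11 = 105 months
Cap at 120 months: 105 months is within the cap, no reduction.

105 months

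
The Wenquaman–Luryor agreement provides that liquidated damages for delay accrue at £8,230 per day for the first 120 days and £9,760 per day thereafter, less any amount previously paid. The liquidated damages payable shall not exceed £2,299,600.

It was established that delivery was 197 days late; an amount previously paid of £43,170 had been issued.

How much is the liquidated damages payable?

First 120 days: 120 × £8,230 = £987,600
Remaining days: (197 − 120) × £9,760 = £751,520
Accrued per-day damages: £987,600 + £751,520 = £1,739,120
Less amount previously paid: £1,739,120 − £43,170 = £1,695,950
Cap at £2,299,600: £1,695,950 is within the cap, no reduction.

£1,695,950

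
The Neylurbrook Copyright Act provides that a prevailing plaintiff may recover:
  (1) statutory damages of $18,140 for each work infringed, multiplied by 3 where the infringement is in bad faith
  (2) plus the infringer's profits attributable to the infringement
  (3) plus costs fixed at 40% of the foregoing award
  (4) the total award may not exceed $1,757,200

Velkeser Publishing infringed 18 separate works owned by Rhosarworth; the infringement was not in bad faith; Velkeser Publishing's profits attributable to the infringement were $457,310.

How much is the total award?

$1,097,362

Statutory damages: 18 × $18,140 = $326,520
Infringement not in bad faith: no ×3 enhancement.
Combined award: $326,520 + $457,310 = $783,830
Costs: 40% of $783,830 = $313,532
Award plus costs: $783,830 + $313,532 = $1,097,362
Cap at $1,757,200: $1,097,362 is within the cap, no reduction.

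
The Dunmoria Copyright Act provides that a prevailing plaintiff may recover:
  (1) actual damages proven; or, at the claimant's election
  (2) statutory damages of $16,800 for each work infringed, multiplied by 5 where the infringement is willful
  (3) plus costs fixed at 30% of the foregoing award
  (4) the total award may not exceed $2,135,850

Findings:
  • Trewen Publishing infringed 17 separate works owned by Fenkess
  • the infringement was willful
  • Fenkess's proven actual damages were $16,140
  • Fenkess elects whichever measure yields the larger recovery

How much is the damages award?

$1,856,400

Statutory damages: 17 × $16,800 = $285,600
Multiplied by 5: 5 × $285,600 = $1,428,000
Greater of actual damages ($16,140) or enhanced statutory damages ($1,428,000): $1,428,000
Costs: 30% of $1,428,000 = $428,400
Award plus costs: $1,428,000 + $428,400 = $1,856,400
Cap at $2,135,850: $1,856,400 is within the cap, no reduction.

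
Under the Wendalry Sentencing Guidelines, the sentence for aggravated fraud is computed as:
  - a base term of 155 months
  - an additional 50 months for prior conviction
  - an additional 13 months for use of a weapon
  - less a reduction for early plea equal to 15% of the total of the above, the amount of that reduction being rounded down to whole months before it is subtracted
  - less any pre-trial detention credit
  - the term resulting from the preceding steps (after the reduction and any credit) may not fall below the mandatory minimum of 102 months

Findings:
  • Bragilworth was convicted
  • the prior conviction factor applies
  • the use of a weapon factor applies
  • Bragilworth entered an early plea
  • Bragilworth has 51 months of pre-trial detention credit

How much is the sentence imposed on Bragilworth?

135 months

Prior conviction enhancement: +50 months
Use of a weapon enhancement: +13 months
Adjusted term: 155 months + 50 months + 13 months = 218 months
Early plea reduction: 15% of 218 months = 32 months (rounded down)
After reduction: 218 − 32 = 186 months
Less pre-trial detention credit: 186 months − 51 months = 135 months
Minimum 102 months: 135 months meets the minimum, no increase.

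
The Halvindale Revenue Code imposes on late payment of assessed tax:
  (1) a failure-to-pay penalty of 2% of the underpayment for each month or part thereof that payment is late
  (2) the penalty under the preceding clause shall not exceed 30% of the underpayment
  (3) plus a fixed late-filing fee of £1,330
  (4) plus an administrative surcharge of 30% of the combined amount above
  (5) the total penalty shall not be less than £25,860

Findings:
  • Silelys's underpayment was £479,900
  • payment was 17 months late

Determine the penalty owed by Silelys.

Accrued rate: 2% × 17 = 34%, capped at 30% → 30%
Failure-to-pay penalty: 30% of £479,900 = £143,970
Penalty before surcharge: £143,970 + £1,330 = £145,300
Administrative surcharge: 30% of £145,300 = £43,590
Total penalty: £145,300 + £43,590 = £188,890
Minimum £25,860: £188,890 meets the minimum, no increase.

£188,890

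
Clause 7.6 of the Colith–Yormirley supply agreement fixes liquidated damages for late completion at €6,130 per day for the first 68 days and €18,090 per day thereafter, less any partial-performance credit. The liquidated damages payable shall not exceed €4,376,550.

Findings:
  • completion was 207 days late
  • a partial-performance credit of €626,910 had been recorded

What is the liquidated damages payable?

First 68 days: 68 × €6,130 = €416,840
Remaining days: (207 − 68) × €18,090 = €2,514,510
Accrued per-day damages: €416,840 + €2,514,510 = €2,931,350
Less partial-performance credit: €2,931,350 − €626,910 = €2,304,440
Cap at €4,376,550: €2,304,440 is within the cap, no reduction.

€2,304,440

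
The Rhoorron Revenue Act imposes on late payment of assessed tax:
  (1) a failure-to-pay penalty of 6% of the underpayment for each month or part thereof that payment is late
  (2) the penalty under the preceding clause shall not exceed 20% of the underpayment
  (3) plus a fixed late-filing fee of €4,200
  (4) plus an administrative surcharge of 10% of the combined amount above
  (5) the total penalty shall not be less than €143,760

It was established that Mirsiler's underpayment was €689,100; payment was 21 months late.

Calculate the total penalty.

Accrued rate: 6% × 21 = 126%, capped at 20% → 20%
Failure-to-pay penalty: 20% of €689,100 = €137,820
Penalty before surcharge: €137,820 + €4,200 = €142,020
Administrative surcharge: 10% of €142,020 = €14,202
Total penalty: €142,020 + €14,202 = €156,222
Minimum €143,760: €156,222 meets the minimum, no increase.

€156,222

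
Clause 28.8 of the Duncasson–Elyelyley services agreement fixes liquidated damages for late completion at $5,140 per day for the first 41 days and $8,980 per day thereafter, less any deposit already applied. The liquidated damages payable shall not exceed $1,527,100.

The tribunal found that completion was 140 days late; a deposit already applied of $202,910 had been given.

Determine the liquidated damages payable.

$896,850

First 41 days: 41 × $5,140 = $210,740
Remaining days: (140 − 41) × $8,980 = $889,020
Accrued per-day damages: $210,740 + $889,020 = $1,099,760
Less deposit already applied: $1,099,760 − $202,910 = $896,850
Cap at $1,527,100: $896,850 is within the cap, no reduction.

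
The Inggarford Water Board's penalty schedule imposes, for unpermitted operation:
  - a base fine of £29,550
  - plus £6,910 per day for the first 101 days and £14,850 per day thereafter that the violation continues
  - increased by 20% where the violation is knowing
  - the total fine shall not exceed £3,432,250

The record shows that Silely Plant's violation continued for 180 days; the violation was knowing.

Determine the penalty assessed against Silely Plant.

£2,280,732

First 101 days: 101 × £6,910 = £697,910
Remaining days: (180 − 101) × £14,850 = £1,173,150
Per-day component: £697,910 + £1,173,150 = £1,871,060
Base plus per-day: £29,550 + £1,871,060 = £1,900,610
Enhancement: 20% of £1,900,610 = £380,122
Enhanced fine: £1,900,610 + £380,122 = £2,280,732
Cap at £3,432,250: £2,280,732 is within the cap, no reduction.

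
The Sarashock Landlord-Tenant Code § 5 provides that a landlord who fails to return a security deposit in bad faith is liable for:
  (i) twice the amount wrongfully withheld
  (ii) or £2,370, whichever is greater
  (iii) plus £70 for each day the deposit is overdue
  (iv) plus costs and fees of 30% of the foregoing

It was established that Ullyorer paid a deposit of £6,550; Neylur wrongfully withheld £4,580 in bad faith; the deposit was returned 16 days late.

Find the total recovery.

£13,364

Doubled: 2 × £4,580 = £9,160
Minimum £2,370: £9,160 meets the minimum, no increase.
Late-return penalty: 16 × £70 = £1,120
Damages plus late penalty: £9,160 + £1,120 = £10,280
Costs and fees: 30% of £10,280 = £3,084
Total recovery: £10,280 + £3,084 = £13,364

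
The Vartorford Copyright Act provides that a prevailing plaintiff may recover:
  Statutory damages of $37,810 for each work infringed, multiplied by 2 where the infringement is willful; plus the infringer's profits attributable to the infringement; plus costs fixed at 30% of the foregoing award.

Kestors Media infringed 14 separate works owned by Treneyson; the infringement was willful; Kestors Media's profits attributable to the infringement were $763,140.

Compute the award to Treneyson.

Statutory damages: 14 × $37,810 = $529,340
Doubled: 2 × $529,340 = $1,058,680
Combined award: $1,058,680 + $763,140 = $1,821,820
Costs: 30% of $1,821,820 = $546,546
Award plus costs: $1,821,820 + $546,546 = $2,368,366

$2,368,366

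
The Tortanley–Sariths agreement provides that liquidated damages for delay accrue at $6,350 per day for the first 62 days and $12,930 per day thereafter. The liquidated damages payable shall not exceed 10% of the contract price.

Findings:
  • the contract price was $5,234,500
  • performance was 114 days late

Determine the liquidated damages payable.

First 62 days: 62 × $6,350 = $393,700
Remaining days: (114 − 62) × $12,930 = $672,360
Accrued per-day damages: $393,700 + $672,360 = $1,066,060
Cap: 10% of $5,234,500 = $523,450
Cap at $523,450: $1,066,060 exceeds the cap → $523,450

$523,450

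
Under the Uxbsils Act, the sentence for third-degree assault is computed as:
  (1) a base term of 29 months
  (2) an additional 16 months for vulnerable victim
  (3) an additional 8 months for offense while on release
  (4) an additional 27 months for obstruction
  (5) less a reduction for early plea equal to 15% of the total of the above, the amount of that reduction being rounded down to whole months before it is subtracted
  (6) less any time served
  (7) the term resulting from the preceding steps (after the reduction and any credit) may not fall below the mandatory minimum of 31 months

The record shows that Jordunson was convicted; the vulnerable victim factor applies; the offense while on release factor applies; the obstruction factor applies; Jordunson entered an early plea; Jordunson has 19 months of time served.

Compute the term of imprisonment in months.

Sentence: 49 months

Vulnerable victim enhancement: +16 months
Offense while on release enhancement: +8 months
Obstruction enhancement: +27 months
Adjusted term: 29 months + 16 months + 8 months + 27 months = 80 months
Early plea reduction: 15% of 80 months = 12 months (rounded down)
After reduction: 80 − 12 = 68 months
Less time served: 68 months − 19 months = 49 months
Minimum 31 months: 49 months meets the minimum, no increase.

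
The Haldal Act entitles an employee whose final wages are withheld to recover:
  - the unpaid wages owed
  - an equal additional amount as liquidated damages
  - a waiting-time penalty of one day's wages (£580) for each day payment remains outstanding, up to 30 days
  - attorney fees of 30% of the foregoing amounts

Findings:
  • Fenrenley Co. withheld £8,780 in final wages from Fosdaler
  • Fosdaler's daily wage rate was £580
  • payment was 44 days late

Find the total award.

Liquidated damages (equal amount): £8,780
Penalty days: min(44, 30) = 30
Waiting-time penalty: 30 × £580 = £17,400
Subtotal: £8,780 + £8,780 + £17,400 = £34,960
Attorney fees: 30% of £34,960 = £10,488
Total award: £34,960 + £10,488 = £45,448

£45,448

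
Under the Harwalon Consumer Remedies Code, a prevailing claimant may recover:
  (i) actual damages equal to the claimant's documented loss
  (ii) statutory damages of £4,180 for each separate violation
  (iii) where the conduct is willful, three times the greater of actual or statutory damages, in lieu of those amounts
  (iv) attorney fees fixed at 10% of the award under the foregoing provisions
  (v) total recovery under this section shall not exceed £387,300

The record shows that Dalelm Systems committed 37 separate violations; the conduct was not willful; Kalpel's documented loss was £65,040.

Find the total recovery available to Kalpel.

Statutory damages: 37 × £4,180 = £154,660
Conduct not willful: the in-lieu enhancement does not apply.
Actual plus statutory damages: £65,040 + £154,660 = £219,700
Attorney fees: 10% of £219,700 = £21,970
Total before cap: £219,700 + £21,970 = £241,670
Cap at £387,300: £241,670 is within the cap, no reduction.

£241,670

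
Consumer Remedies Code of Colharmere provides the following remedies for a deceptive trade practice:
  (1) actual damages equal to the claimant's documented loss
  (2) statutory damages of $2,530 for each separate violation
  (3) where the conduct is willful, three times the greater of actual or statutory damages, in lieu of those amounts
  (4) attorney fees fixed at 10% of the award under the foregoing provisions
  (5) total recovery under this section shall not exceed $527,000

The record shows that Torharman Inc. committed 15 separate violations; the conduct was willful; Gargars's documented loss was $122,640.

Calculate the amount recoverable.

$404,712

Statutory damages: 15 × $2,530 = $37,950
Greater of actual damages ($122,640) or statutory damages ($37,950): $122,640
Trebled: 3 × $122,640 = $367,920
Attorney fees: 10% of $367,920 = $36,792
Total before cap: $367,920 + $36,792 = $404,712
Cap at $527,000: $404,712 is within the cap, no reduction.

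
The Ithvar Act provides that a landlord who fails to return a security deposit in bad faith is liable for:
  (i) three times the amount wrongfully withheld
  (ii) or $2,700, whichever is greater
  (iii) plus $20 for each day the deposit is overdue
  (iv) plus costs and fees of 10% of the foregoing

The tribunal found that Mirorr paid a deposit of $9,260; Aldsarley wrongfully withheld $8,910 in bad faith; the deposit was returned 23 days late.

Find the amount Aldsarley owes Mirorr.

Trebled: 3 × $8,910 = $26,730
Minimum $2,700: $26,730 meets the minimum, no increase.
Late-return penalty: 23 × $20 = $460
Damages plus late penalty: $26,730 + $460 = $27,190
Costs and fees: 10% of $27,190 = $2,719
Total recovery: $27,190 + $2,719 = $29,909

$29,909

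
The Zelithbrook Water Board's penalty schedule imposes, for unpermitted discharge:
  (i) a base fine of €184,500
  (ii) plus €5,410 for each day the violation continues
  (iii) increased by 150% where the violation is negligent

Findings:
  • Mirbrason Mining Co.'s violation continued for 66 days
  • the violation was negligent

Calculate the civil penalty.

Per-day component: 66 × €5,410 = €357,060
Base plus per-day: €184,500 + €357,060 = €541,560
Enhancement: 150% of €541,560 = €812,340
Enhanced fine: €541,560 + €812,340 = €1,353,900

Civil penalty: €1,353,900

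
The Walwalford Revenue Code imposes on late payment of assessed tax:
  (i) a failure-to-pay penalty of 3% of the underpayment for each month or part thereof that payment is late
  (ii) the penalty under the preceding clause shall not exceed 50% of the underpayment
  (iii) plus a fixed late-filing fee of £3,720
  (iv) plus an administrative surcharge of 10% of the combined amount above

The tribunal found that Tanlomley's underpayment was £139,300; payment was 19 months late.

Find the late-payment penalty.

£80,707

Accrued rate: 3% × 19 = 57%, capped at 50% → 50%
Failure-to-pay penalty: 50% of £139,300 = £69,650
Penalty before surcharge: £69,650 + £3,720 = £73,370
Administrative surcharge: 10% of £73,370 = £7,337
Total penalty: £73,370 + £7,337 = £80,707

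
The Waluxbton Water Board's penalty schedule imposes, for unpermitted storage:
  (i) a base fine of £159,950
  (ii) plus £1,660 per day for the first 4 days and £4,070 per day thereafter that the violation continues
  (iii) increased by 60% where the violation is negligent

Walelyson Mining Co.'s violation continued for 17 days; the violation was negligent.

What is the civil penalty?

£351,200

First 4 days: 4 × £1,660 = £6,640
Remaining days: (17 − 4) × £4,070 = £52,910
Per-day component: £6,640 + £52,910 = £59,550
Base plus per-day: £159,950 + £59,550 = £219,500
Enhancement: 60% of £219,500 = £131,700
Enhanced fine: £219,500 + £131,700 = £351,200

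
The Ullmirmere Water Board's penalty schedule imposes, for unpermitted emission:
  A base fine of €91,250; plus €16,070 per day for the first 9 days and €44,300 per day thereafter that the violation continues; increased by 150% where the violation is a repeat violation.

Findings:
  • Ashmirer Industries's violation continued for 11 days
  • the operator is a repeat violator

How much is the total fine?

€811,200

First 9 days: 9 × €16,070 = €144,630
Remaining days: (11 − 9) × €44,300 = €88,600
Per-day component: €144,630 + €88,600 = €233,230
Base plus per-day: €91,250 + €233,230 = €324,480
Enhancement: 150% of €324,480 = €486,720
Enhanced fine: €324,480 + €486,720 = €811,200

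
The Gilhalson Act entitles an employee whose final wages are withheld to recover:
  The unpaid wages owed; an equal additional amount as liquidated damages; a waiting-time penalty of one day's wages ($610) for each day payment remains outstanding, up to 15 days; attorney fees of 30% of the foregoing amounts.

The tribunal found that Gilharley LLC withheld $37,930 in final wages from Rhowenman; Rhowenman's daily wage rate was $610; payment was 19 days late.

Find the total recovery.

$110,513

Liquidated damages (equal amount): $37,930
Penalty days: min(19, 15) = 15
Waiting-time penalty: 15 × $610 = $9,150
Subtotal: $37,930 + $37,930 + $9,150 = $85,010
Attorney fees: 30% of $85,010 = $25,503
Total award: $85,010 + $25,503 = $110,513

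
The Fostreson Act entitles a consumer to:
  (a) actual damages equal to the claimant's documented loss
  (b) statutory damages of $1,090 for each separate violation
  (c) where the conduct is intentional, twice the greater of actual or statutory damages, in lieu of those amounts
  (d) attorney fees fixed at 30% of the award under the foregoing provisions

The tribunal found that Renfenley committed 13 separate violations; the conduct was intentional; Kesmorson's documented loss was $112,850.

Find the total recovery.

Statutory damages: 13 × $1,090 = $14,170
Greater of actual damages ($112,850) or statutory damages ($14,170): $112,850
Doubled: 2 × $112,850 = $225,700
Attorney fees: 30% of $225,700 = $67,710
Total recovery: $225,700 + $67,710 = $293,410

$293,410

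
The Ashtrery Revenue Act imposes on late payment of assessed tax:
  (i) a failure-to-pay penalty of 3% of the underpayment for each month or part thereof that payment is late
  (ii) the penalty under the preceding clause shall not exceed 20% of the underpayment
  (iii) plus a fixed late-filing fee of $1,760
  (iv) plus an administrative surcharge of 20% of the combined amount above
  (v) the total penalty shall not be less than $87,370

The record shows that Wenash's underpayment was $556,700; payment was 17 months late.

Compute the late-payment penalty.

Penalty: $135,720

Accrued rate: 3% × 17 = 51%, capped at 20% → 20%
Failure-to-pay penalty: 20% of $556,700 = $111,340
Penalty before surcharge: $111,340 + $1,760 = $113,100
Administrative surcharge: 20% of $113,100 = $22,620
Total penalty: $113,100 + $22,620 = $135,720
Minimum $87,370: $135,720 meets the minimum, no increase.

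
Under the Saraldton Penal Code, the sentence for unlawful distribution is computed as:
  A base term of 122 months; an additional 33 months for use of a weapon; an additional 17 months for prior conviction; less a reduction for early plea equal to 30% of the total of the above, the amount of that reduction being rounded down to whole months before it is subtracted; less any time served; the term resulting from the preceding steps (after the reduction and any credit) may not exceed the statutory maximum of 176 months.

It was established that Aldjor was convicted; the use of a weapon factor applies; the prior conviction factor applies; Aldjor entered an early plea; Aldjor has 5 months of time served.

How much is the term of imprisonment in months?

Use of a weapon enhancement: +33 months
Prior conviction enhancement: +17 months
Adjusted term: 122 months + 33 months + 17 months = 172 months
Early plea reduction: 30% of 172 months = 51 months (rounded down)
After reduction: 172 − 51 = 121 months
Less time served: 121 months − 5 months = 116 months
Cap at 176 months: 116 months is within the cap, no reduction.

116 months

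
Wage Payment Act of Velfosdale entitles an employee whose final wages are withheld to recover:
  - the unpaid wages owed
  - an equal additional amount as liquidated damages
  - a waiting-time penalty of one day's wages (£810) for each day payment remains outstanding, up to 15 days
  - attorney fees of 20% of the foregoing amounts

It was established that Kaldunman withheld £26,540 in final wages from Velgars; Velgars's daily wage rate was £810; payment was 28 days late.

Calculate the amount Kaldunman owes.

£78,276

Liquidated damages (equal amount): £26,540
Penalty days: min(28, 15) = 15
Waiting-time penalty: 15 × £810 = £12,150
Subtotal: £26,540 + £26,540 + £12,150 = £65,230
Attorney fees: 20% of £65,230 = £13,046
Total award: £65,230 + £13,046 = £78,276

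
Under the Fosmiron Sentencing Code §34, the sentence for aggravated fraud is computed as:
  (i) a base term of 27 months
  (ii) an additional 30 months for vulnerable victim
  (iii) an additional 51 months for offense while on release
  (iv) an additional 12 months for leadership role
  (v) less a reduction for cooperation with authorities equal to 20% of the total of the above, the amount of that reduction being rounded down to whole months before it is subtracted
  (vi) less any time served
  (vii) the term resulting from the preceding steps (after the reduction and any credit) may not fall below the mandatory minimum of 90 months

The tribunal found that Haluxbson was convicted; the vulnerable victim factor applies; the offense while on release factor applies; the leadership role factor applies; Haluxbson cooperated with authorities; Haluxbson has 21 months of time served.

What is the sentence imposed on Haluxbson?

90 months

Vulnerable victim enhancement: +30 months
Offense while on release enhancement: +51 months
Leadership role enhancement: +12 months
Adjusted term: 27 months + 30 months + 51 months + 12 months = 120 months
Cooperation with authorities reduction: 20% of 120 months = 24 months (rounded down)
After reduction: 120 − 24 = 96 months
Less time served: 96 months − 21 months = 75 months
Minimum 90 months: 75 months is below the minimum → 90 months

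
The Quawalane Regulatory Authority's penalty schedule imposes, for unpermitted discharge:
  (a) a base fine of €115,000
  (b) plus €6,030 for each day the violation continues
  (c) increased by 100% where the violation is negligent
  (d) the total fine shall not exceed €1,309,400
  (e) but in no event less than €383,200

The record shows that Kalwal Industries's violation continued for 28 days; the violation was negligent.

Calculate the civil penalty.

€567,680

Per-day component: 28 × €6,030 = €168,840
Base plus per-day: €115,000 + €168,840 = €283,840
Enhancement: 100% of €283,840 = €283,840
Enhanced fine: €283,840 + €283,840 = €567,680
Cap at €1,309,400: €567,680 is within the cap, no reduction.
Minimum €383,200: €567,680 meets the minimum, no increase.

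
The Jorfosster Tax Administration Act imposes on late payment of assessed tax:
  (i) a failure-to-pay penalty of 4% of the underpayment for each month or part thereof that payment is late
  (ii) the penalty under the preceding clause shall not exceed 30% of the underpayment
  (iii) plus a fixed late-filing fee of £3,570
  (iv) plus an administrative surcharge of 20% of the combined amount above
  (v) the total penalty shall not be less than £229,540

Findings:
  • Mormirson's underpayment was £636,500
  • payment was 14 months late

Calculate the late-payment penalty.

£233,424

Accrued rate: 4% × 14 = 56%, capped at 30% → 30%
Failure-to-pay penalty: 30% of £636,500 = £190,950
Penalty before surcharge: £190,950 + £3,570 = £194,520
Administrative surcharge: 20% of £194,520 = £38,904
Total penalty: £194,520 + £38,904 = £233,424
Minimum £229,540: £233,424 meets the minimum, no increase.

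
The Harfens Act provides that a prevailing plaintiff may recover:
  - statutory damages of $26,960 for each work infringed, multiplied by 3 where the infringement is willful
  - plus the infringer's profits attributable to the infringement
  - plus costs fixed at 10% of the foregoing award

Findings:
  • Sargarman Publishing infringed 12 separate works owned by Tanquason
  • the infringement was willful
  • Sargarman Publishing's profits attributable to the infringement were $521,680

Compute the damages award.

$1,641,464

Statutory damages: 12 × $26,960 = $323,520
Trebled: 3 × $323,520 = $970,560
Combined award: $970,560 + $521,680 = $1,492,240
Costs: 10% of $1,492,240 = $149,224
Award plus costs: $1,492,240 + $149,224 = $1,641,464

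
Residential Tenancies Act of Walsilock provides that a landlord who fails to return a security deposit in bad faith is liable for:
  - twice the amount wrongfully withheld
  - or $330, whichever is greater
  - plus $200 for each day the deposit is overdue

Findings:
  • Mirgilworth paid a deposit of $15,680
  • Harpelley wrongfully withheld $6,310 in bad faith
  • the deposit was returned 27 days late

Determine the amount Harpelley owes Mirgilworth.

Doubled: 2 × $6,310 = $12,620
Minimum $330: $12,620 meets the minimum, no increase.
Late-return penalty: 27 × $200 = $5,400
Damages plus late penalty: $12,620 + $5,400 = $18,020

$18,020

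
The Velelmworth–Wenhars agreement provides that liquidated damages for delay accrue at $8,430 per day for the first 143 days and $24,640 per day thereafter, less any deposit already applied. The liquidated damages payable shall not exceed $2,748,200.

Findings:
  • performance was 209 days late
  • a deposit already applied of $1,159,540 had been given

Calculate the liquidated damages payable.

First 143 days: 143 × $8,430 = $1,205,490
Remaining days: (209 − 143) × $24,640 = $1,626,240
Accrued per-day damages: $1,205,490 + $1,626,240 = $2,831,730
Less deposit already applied: $2,831,730 − $1,159,540 = $1,672,190
Cap at $2,748,200: $1,672,190 is within the cap, no reduction.

$1,672,190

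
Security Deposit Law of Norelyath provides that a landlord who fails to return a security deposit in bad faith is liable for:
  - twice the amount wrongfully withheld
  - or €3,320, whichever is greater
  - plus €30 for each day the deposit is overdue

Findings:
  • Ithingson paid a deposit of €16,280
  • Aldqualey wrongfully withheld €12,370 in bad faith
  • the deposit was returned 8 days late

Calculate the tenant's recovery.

Doubled: 2 × €12,370 = €24,740
Minimum €3,320: €24,740 meets the minimum, no increase.
Late-return penalty: 8 × €30 = €240
Damages plus late penalty: €24,740 + €240 = €24,980

€24,980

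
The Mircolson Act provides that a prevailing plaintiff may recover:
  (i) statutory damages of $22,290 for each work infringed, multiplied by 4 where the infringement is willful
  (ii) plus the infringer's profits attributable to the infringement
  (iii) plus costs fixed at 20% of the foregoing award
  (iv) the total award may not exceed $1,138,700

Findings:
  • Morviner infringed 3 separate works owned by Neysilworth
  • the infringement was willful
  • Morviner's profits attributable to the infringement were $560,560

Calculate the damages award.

Award: $993,648

Statutory damages: 3 × $22,290 = $66,870
Multiplied by 4: 4 × $66,870 = $267,480
Combined award: $267,480 + $560,560 = $828,040
Costs: 20% of $828,040 = $165,608
Award plus costs: $828,040 + $165,608 = $993,648
Cap at $1,138,700: $993,648 is within the cap, no reduction.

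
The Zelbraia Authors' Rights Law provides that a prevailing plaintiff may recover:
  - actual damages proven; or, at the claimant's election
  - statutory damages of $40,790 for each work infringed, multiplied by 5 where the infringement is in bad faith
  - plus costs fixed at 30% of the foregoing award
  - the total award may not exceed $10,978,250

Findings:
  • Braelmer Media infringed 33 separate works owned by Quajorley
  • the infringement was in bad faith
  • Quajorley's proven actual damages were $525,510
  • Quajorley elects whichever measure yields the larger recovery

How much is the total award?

$8,749,455

Statutory damages: 33 × $40,790 = $1,346,070
Multiplied by 5: 5 × $1,346,070 = $6,730,350
Greater of actual damages ($525,510) or enhanced statutory damages ($6,730,350): $6,730,350
Costs: 30% of $6,730,350 = $2,019,105
Award plus costs: $6,730,350 + $2,019,105 = $8,749,455
Cap at $10,978,250: $8,749,455 is within the cap, no reduction.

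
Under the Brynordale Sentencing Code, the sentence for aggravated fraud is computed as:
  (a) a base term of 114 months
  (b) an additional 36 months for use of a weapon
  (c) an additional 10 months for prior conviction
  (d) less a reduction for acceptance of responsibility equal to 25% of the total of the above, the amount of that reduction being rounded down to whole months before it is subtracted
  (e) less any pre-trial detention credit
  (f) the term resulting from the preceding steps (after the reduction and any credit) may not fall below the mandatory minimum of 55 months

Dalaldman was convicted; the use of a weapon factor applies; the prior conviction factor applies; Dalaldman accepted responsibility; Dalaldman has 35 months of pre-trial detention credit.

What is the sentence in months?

85 months

Use of a weapon enhancement: +36 months
Prior conviction enhancement: +10 months
Adjusted term: 114 months + 36 months + 10 months = 160 months
Acceptance of responsibility reduction: 25% of 160 months = 40 months (rounded down)
After reduction: 160 − 40 = 120 months
Less pre-trial detention credit: 120 months − 35 months = 85 months
Minimum 55 months: 85 months meets the minimum, no increase.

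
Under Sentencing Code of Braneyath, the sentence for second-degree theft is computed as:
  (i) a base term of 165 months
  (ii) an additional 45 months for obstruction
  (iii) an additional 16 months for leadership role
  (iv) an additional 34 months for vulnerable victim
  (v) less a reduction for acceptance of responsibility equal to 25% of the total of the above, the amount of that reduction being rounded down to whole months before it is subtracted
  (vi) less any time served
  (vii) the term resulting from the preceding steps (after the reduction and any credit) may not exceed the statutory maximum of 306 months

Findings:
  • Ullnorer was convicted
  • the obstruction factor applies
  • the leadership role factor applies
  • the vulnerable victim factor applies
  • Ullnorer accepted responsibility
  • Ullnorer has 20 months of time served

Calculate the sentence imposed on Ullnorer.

Obstruction enhancement: +45 months
Leadership role enhancement: +16 months
Vulnerable victim enhancement: +34 months
Adjusted term: 165 months + 45 months + 16 months + 34 months = 260 months
Acceptance of responsibility reduction: 25% of 260 months = 65 months (rounded down)
After reduction: 260 − 65 = 195 months
Less time served: 195 months − 20 months = 175 months
Cap at 306 months: 175 months is within the cap, no reduction.

Sentence: 175 months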